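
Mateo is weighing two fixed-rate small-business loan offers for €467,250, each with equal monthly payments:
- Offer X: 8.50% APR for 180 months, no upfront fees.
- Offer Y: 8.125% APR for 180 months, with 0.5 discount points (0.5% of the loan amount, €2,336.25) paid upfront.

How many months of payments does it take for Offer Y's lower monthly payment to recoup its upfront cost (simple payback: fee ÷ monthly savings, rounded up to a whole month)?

23 months

Offer X: at 8.50% the monthly rate is 0.0070833, so the payment is 467,250 × 0.0070833 / (1 − 1.0070833^−180) = €4,601.20.
Offer Y: at 8.125% the monthly rate is 0.0067708, so the payment is 467,250 × 0.0067708 / (1 − 1.0067708^−180) = €4,499.07.
Monthly savings = €4,601.20 − €4,499.07 = €102.13.
Break-even = €2,336.25 / €102.13 = 22.88 → 23 months.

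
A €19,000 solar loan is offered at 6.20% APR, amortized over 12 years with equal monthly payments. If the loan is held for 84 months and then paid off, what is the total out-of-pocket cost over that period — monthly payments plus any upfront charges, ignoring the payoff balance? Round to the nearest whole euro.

Monthly rate = 6.2%/12 = 0.0051667; payment = 19,000 × 0.0051667 / (1 − (1+0.0051667)^−144) = €187.38.
Total outlay = 84 × €187.38 = €15,739.92.

€15,740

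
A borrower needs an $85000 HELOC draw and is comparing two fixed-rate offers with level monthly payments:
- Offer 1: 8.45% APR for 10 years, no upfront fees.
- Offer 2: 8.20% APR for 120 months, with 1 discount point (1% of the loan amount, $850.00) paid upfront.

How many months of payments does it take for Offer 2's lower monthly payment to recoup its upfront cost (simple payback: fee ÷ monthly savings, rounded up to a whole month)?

76 months

Offer 1: at 8.45% the monthly rate is 0.0070417, so the payment is 85,000 × 0.0070417 / (1 − 1.0070417^−120) = $1,051.61.
Offer 2: at 8.20% the monthly rate is 0.0068333, so the payment is 85,000 × 0.0068333 / (1 − 1.0068333^−120) = $1,040.29.
Monthly savings = $1,051.61 − $1,040.29 = $11.32.
Break-even = $850.00 / $11.32 = 75.09 → 76 months.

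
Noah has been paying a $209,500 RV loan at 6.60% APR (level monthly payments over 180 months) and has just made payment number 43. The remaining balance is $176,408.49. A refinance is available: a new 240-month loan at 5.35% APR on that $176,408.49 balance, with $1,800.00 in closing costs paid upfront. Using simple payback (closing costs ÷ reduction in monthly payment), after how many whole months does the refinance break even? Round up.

3 months

Current payment = 209,500 × 6.6%/12 / (1 − (1+0.0055000)^−180) = $1,836.51.
Refinanced payment = 176,408.49 × 0.0044583 / (1 − (1+0.0044583)^−240) = $1,198.60.
Monthly savings = $1,836.51 − $1,198.60 = $637.91.
Break-even = $1,800.00 / $637.91 = 2.82 → 3 months.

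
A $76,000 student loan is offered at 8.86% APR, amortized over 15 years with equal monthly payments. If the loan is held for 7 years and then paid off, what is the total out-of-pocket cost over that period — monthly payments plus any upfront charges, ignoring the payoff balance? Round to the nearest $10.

Monthly rate = 8.86%/12 = 0.0073833; payment = 76,000 × 0.0073833 / (1 − (1+0.0073833)^−180) = $764.53.
Total outlay = 84 × $764.53 = $64,220.52.

$64,220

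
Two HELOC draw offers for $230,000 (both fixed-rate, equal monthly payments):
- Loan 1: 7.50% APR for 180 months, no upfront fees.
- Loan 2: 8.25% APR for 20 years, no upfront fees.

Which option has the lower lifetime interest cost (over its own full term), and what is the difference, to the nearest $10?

Loan 1 by $86,560

Loan 1: at 7.50% the monthly rate is 0.0062500, so the payment is 230,000 × 0.0062500 / (1 − 1.0062500^−180) = $2,132.13.
Total interest on Loan 1 = 180 × $2,132.13 − $230,000 = $153,783.40.
Loan 2: at 8.25% the monthly rate is 0.0068750, so the payment is 230,000 × 0.0068750 / (1 − 1.0068750^−240) = $1,959.75.
Total interest on Loan 2 = 240 × $1,959.75 − $230,000 = $240,340.00.
Loan 1 is lower by $86,556.60.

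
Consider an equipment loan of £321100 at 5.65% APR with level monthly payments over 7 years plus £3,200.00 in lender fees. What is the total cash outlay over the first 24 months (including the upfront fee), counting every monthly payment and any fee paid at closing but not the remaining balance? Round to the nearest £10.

£114,490

At 5.65% the monthly rate is 0.0047083, so the payment is 321,100 × 0.0047083 / (1 − 1.0047083^−84) = £4,637.12.
Total outlay = 24 × £4,637.12 + £3,200.00 = £114,490.88.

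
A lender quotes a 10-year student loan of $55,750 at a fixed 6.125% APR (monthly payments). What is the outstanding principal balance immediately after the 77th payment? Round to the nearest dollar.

With monthly rate i = 6.125%/12 = 0.0051042, the balance after k of n payments is P · [(1+i)^n − (1+i)^k] / [(1+i)^n − 1].
(1+0.0051042)^120 = 1.84216617 and (1+0.0051042)^77 = 1.47996910, so the balance is 55,750 × (1.84216617 − 1.47996910) / (1.84216617 − 1) = $23,976.84.

$23,977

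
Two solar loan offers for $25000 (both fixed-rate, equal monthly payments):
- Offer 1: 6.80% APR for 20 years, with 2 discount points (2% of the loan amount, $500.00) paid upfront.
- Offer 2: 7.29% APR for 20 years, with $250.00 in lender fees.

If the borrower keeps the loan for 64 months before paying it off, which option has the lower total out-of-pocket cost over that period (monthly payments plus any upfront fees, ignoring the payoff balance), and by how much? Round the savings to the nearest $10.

Offer 1: at 6.80% the monthly rate is 0.0056667, so the payment is 25,000 × 0.0056667 / (1 − 1.0056667^−240) = $190.83.
Offer 2: at 7.29% the monthly rate is 0.0060750, so the payment is 25,000 × 0.0060750 / (1 − 1.0060750^−240) = $198.20.
Over 64 months: Offer 1 costs 64 × $190.83 + $500.00 = $12,713.12; Offer 2 costs 64 × $198.20 + $250.00 = $12,934.80.
Offer 1 is cheaper by $12,934.80 − $12,713.12 = $221.68.

Offer 1 by $220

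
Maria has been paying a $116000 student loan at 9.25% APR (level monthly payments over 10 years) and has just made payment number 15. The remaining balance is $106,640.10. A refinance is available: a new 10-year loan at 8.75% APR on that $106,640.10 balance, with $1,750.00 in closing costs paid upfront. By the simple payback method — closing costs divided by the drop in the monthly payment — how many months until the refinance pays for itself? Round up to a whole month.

12 months

Current payment = 116,000 × 9.25%/12 / (1 − (1+0.0077083)^−120) = $1,485.18.
Refinanced payment = 106,640.10 × 0.0072917 / (1 − (1+0.0072917)^−120) = $1,336.49.
Monthly savings = $1,485.18 − $1,336.49 = $148.69.
Break-even = $1,750.00 / $148.69 = 11.77 → 12 months.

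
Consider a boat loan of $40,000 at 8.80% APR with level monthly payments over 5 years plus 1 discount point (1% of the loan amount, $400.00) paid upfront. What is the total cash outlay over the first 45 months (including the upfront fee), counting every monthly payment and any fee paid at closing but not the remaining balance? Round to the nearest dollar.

At 8.80% the monthly rate is 0.0073333, so the payment is 40,000 × 0.0073333 / (1 − 1.0073333^−60) = $826.46.
Total outlay = 45 × $826.46 + $400.00 = $37,590.70.

$37,591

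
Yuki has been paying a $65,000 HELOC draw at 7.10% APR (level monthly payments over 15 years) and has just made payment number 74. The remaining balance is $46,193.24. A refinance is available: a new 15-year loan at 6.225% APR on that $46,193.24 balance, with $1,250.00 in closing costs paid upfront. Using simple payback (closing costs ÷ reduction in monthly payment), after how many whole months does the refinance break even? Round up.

7 months

Current payment = 65,000 × 7.1%/12 / (1 − (1+0.0059167)^−180) = $587.88.
Refinanced payment = 46,193.24 × 0.0051875 / (1 − (1+0.0051875)^−180) = $395.44.
Monthly savings = $587.88 − $395.44 = $192.44.
Break-even = $1,250.00 / $192.44 = 6.50 → 7 months.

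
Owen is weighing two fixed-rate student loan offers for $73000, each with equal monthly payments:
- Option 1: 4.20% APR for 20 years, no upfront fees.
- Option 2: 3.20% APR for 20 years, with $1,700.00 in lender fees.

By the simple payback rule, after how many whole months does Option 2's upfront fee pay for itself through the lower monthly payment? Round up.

Option 1: monthly rate = 4.2%/12 = 0.0035000; payment = 73,000 × 0.0035000 / (1 − (1+0.0035000)^−240) = $450.10.
Option 2: at 3.20% the monthly rate is 0.0026667, so the payment is 73,000 × 0.0026667 / (1 − 1.0026667^−240) = $412.20.
Monthly savings = $450.10 − $412.20 = $37.90.
Break-even = $1,700.00 / $37.90 = 44.85 → 45 months.

45 months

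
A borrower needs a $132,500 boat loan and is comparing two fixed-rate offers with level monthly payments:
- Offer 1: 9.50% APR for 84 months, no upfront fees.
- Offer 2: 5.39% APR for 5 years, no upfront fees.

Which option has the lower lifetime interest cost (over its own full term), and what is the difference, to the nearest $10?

Offer 2 by $30,460

Offer 1: monthly rate = 9.5%/12 = 0.0079167; payment = 132,500 × 0.0079167 / (1 − (1+0.0079167)^−84) = $2,165.58.
Total interest on Offer 1 = 84 × $2,165.58 − $132,500 = $49,408.72.
Offer 2: monthly rate = 5.39%/12 = 0.0044917; payment = 132,500 × 0.0044917 / (1 − (1+0.0044917)^−60) = $2,524.18.
Total interest on Offer 2 = 60 × $2,524.18 − $132,500 = $18,950.80.
Offer 2 is lower by $30,457.92.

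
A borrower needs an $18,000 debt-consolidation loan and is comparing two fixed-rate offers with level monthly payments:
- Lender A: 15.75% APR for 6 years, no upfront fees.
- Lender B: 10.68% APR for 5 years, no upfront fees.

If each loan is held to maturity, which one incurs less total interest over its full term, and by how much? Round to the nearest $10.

Lender B by $4,620

Lender A: at 15.75% the monthly rate is 0.0131250, so the payment is 18,000 × 0.0131250 / (1 − 1.0131250^−72) = $387.98.
Total interest on Lender A = 72 × $387.98 − $18,000 = $9,934.56.
Lender B: monthly rate = 10.68%/12 = 0.0089000; payment = 18,000 × 0.0089000 / (1 − (1+0.0089000)^−60) = $388.50.
Total interest on Lender B = 60 × $388.50 − $18,000 = $5,310.00.
Lender B is lower by $4,624.56.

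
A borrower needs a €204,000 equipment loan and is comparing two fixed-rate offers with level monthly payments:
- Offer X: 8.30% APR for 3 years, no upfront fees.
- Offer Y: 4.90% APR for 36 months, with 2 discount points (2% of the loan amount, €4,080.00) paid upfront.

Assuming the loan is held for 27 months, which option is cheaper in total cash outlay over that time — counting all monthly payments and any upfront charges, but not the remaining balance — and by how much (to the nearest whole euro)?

Offer X: at 8.30% the monthly rate is 0.0069167, so the payment is 204,000 × 0.0069167 / (1 − 1.0069167^−36) = €6,420.89.
Offer Y: at 4.90% the monthly rate is 0.0040833, so the payment is 204,000 × 0.0040833 / (1 − 1.0040833^−36) = €6,104.91.
Over 27 months: Offer X costs 27 × €6,420.89 = €173,364.03; Offer Y costs 27 × €6,104.91 + €4,080.00 = €168,912.57.
Offer Y is cheaper by €173,364.03 − €168,912.57 = €4,451.46.

Offer Y by €4,451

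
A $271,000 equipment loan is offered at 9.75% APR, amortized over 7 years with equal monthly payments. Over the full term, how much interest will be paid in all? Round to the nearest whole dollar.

Monthly rate = 9.75%/12 = 0.0081250; payment = 271,000 × 0.0081250 / (1 − (1+0.0081250)^−84) = $4,463.99.
Total paid = 84 × $4,463.99 = $374,975.16; interest = $374,975.16 − $271,000 = $103,975.16.

$103,975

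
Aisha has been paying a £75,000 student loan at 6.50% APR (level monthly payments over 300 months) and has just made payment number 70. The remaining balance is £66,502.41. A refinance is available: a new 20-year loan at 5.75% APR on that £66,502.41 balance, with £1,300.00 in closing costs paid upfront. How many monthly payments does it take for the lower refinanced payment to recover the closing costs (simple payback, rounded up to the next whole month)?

Current payment = 75,000 × 6.5%/12 / (1 − (1+0.0054167)^−300) = £506.41.
Refinanced payment = 66,502.41 × 0.0047917 / (1 − (1+0.0047917)^−240) = £466.90.
Monthly savings = £506.41 − £466.90 = £39.51.
Break-even = £1,300.00 / £39.51 = 32.90 → 33 months.

33 months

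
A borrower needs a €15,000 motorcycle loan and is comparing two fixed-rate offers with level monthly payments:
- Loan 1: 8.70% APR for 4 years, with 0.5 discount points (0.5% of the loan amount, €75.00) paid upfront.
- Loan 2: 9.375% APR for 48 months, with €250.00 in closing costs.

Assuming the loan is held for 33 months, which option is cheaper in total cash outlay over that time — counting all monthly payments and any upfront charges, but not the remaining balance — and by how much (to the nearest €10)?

Loan 1 by €330

Loan 1: monthly rate = 8.7%/12 = 0.0072500; payment = 15,000 × 0.0072500 / (1 − (1+0.0072500)^−48) = €371.14.
Loan 2: monthly rate = 9.375%/12 = 0.0078125; payment = 15,000 × 0.0078125 / (1 − (1+0.0078125)^−48) = €375.95.
Over 33 months: Loan 1 costs 33 × €371.14 + €75.00 = €12,322.62; Loan 2 costs 33 × €375.95 + €250.00 = €12,656.35.
Loan 1 is cheaper by €12,656.35 − €12,322.62 = €333.73.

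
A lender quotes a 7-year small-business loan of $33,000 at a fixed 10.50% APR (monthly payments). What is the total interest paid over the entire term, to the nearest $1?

Monthly rate = 10.5%/12 = 0.0087500; payment = 33,000 × 0.0087500 / (1 − (1+0.0087500)^−84) = $556.40.
Total paid = 84 × $556.40 = $46,737.60; interest = $46,737.60 − $33,000 = $13,737.60.

$13,738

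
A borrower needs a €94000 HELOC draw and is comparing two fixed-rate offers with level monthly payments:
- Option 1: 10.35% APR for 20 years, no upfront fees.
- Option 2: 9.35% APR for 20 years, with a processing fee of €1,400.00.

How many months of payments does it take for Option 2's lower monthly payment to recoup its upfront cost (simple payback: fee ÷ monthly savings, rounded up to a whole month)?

Option 1: monthly rate = 10.35%/12 = 0.0086250; payment = 94,000 × 0.0086250 / (1 − (1+0.0086250)^−240) = €929.02.
Option 2: at 9.35% the monthly rate is 0.0077917, so the payment is 94,000 × 0.0077917 / (1 − 1.0077917^−240) = €867.02.
Monthly savings = €929.02 − €867.02 = €62.00.
Break-even = €1,400.00 / €62.00 = 22.58 → 23 months.

23 months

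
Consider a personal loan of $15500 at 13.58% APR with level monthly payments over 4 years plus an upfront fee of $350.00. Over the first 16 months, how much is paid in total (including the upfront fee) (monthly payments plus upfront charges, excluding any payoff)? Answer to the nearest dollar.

Monthly rate = 13.58%/12 = 0.0113167; payment = 15,500 × 0.0113167 / (1 − (1+0.0113167)^−48) = $420.30.
Total outlay = 16 × $420.30 + $350.00 = $7,074.80.

$7,075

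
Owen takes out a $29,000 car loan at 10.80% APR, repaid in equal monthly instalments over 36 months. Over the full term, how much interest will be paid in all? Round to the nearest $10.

$5,080

Monthly rate = 10.8%/12 = 0.0090000; payment = 29,000 × 0.0090000 / (1 − (1+0.0090000)^−36) = $946.68.
Total paid = 36 × $946.68 = $34,080.48; interest = $34,080.48 − $29,000 = $5,080.48.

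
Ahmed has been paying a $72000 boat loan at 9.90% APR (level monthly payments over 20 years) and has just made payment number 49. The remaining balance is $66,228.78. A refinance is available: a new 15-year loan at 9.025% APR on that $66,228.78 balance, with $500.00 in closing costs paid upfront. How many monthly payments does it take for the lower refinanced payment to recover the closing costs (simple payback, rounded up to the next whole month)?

29 months

Current payment = 72,000 × 9.9%/12 / (1 − (1+0.0082500)^−240) = $690.05.
Refinanced payment = 66,228.78 × 0.0075208 / (1 − (1+0.0075208)^−180) = $672.72.
Monthly savings = $690.05 − $672.72 = $17.33.
Break-even = $500.00 / $17.33 = 28.85 → 29 months.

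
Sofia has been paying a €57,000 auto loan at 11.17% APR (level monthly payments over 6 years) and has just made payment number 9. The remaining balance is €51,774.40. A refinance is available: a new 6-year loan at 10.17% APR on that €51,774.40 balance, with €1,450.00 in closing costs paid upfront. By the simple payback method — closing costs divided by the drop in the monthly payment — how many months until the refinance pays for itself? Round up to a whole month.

12 months

Current payment = 57,000 × 11.17%/12 / (1 − (1+0.0093083)^−72) = €1,089.91.
Refinanced payment = 51,774.40 × 0.0084750 / (1 − (1+0.0084750)^−72) = €963.61.
Monthly savings = €1,089.91 − €963.61 = €126.30.
Break-even = €1,450.00 / €126.30 = 11.48 → 12 months.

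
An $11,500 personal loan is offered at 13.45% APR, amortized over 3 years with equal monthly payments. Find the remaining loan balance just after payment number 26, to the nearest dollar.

With monthly rate i = 13.45%/12 = 0.0112083, the balance after k of n payments is P · [(1+i)^n − (1+i)^k] / [(1+i)^n − 1].
(1+0.0112083)^36 = 1.49369882 and (1+0.0112083)^26 = 1.33615438, so the balance is 11,500 × (1.49369882 − 1.33615438) / (1.49369882 − 1) = $3,669.77.

$3,670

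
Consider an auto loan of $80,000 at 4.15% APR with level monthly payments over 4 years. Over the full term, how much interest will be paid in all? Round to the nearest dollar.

At 4.15% the monthly rate is 0.0034583, so the payment is 80,000 × 0.0034583 / (1 − 1.0034583^−48) = $1,811.70.
Total paid = 48 × $1,811.70 = $86,961.60; interest = $86,961.60 − $80,000 = $6,961.60.

$6,962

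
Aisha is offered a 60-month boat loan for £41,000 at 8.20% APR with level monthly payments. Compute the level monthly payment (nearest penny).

At 8.20% the monthly rate is 0.0068333, so the payment is 41,000 × 0.0068333 / (1 − 1.0068333^−60) = £835.26.

£835.26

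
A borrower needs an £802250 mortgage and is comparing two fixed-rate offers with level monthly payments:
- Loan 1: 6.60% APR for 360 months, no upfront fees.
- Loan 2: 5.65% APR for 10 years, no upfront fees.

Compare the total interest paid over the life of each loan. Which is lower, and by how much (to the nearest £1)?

Loan 2 by £792,558

Loan 1: at 6.60% the monthly rate is 0.0055000, so the payment is 802,250 × 0.0055000 / (1 − 1.0055000^−360) = £5,123.64.
Total interest on Loan 1 = 360 × £5,123.64 − £802,250 = £1,042,260.40.
Loan 2: monthly rate = 5.65%/12 = 0.0047083; payment = 802,250 × 0.0047083 / (1 − (1+0.0047083)^−120) = £8,766.27.
Total interest on Loan 2 = 120 × £8,766.27 − £802,250 = £249,702.40.
Loan 2 is lower by £792,558.00.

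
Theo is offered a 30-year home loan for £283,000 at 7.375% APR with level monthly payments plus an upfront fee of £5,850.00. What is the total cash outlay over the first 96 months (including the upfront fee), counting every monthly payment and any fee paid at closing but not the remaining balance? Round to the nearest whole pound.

At 7.375% the monthly rate is 0.0061458, so the payment is 283,000 × 0.0061458 / (1 − 1.0061458^−360) = £1,954.61.
Total outlay = 96 × £1,954.61 + £5,850.00 = £193,492.56.

£193,493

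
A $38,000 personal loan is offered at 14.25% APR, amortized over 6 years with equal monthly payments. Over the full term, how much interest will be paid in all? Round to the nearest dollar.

$18,744

At 14.25% the monthly rate is 0.0118750, so the payment is 38,000 × 0.0118750 / (1 − 1.0118750^−72) = $788.11.
Total paid = 72 × $788.11 = $56,743.92; interest = $56,743.92 − $38,000 = $18,743.92.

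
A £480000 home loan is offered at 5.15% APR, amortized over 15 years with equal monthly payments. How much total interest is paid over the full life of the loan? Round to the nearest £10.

At 5.15% the monthly rate is 0.0042917, so the payment is 480,000 × 0.0042917 / (1 − 1.0042917^−180) = £3,833.42.
Total paid = 180 × £3,833.42 = £690,015.60; interest = £690,015.60 − £480,000 = £210,015.60.

£210,020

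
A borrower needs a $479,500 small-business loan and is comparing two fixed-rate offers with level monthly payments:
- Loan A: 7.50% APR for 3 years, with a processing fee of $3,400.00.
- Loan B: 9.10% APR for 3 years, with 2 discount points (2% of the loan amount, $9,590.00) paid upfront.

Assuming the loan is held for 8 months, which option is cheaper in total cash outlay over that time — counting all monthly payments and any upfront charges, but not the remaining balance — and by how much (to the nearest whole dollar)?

Loan A: monthly rate = 7.5%/12 = 0.0062500; payment = 479,500 × 0.0062500 / (1 − (1+0.0062500)^−36) = $14,915.43.
Loan B: at 9.10% the monthly rate is 0.0075833, so the payment is 479,500 × 0.0075833 / (1 − 1.0075833^−36) = $15,270.30.
Over 8 months: Loan A costs 8 × $14,915.43 + $3,400.00 = $122,723.44; Loan B costs 8 × $15,270.30 + $9,590.00 = $131,752.40.
Loan A is cheaper by $131,752.40 − $122,723.44 = $9,028.96.

Loan A by $9,029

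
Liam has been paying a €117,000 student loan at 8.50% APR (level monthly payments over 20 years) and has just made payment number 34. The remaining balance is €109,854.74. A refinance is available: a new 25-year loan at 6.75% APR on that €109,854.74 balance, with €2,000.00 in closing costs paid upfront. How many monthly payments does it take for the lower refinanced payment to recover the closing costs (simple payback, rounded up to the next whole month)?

8 months

Current payment = 117,000 × 8.5%/12 / (1 − (1+0.0070833)^−240) = €1,015.35.
Refinanced payment = 109,854.74 × 0.0056250 / (1 − (1+0.0056250)^−300) = €759.00.
Monthly savings = €1,015.35 − €759.00 = €256.35.
Break-even = €2,000.00 / €256.35 = 7.80 → 8 months.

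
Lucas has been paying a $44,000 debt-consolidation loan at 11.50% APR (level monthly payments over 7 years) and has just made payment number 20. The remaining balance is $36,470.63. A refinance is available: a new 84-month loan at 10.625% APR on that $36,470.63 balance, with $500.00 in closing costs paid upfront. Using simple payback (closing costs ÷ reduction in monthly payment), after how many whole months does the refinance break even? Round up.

Current payment = 44,000 × 11.5%/12 / (1 − (1+0.0095833)^−84) = $765.00.
Refinanced payment = 36,470.63 × 0.0088542 / (1 − (1+0.0088542)^−84) = $617.30.
Monthly savings = $765.00 − $617.30 = $147.70.
Break-even = $500.00 / $147.70 = 3.39 → 4 months.

4 months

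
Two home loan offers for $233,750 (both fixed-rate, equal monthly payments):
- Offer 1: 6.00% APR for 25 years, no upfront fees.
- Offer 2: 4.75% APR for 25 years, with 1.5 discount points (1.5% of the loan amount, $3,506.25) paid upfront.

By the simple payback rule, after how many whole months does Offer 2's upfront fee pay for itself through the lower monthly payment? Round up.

Offer 1: at 6.00% the monthly rate is 0.0050000, so the payment is 233,750 × 0.0050000 / (1 − 1.0050000^−300) = $1,506.05.
Offer 2: at 4.75% the monthly rate is 0.0039583, so the payment is 233,750 × 0.0039583 / (1 − 1.0039583^−300) = $1,332.65.
Monthly savings = $1,506.05 − $1,332.65 = $173.40.
Break-even = $3,506.25 / $173.40 = 20.22 → 21 months.

21 months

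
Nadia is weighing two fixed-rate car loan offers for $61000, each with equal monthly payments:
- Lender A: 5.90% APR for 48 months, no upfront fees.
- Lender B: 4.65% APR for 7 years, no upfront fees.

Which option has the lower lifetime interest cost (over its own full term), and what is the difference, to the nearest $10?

Lender A by $2,950

Lender A: at 5.90% the monthly rate is 0.0049167, so the payment is 61,000 × 0.0049167 / (1 − 1.0049167^−48) = $1,429.79.
Total interest on Lender A = 48 × $1,429.79 − $61,000 = $7,629.92.
Lender B: monthly rate = 4.65%/12 = 0.0038750; payment = 61,000 × 0.0038750 / (1 − (1+0.0038750)^−84) = $852.17.
Total interest on Lender B = 84 × $852.17 − $61,000 = $10,582.28.
Lender A is lower by $2,952.36.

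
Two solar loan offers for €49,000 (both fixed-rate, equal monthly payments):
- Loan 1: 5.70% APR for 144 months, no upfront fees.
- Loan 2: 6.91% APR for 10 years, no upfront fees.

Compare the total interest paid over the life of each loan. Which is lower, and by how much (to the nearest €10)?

Loan 1: at 5.70% the monthly rate is 0.0047500, so the payment is 49,000 × 0.0047500 / (1 − 1.0047500^−144) = €470.59.
Total interest on Loan 1 = 144 × €470.59 − €49,000 = €18,764.96.
Loan 2: monthly rate = 6.91%/12 = 0.0057583; payment = 49,000 × 0.0057583 / (1 − (1+0.0057583)^−120) = €566.66.
Total interest on Loan 2 = 120 × €566.66 − €49,000 = €18,999.20.
Loan 1 is lower by €234.24.

Loan 1 by €230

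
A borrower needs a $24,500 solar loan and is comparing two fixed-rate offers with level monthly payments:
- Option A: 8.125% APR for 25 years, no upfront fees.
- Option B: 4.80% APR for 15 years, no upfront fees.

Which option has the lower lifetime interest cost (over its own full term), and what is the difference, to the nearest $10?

Option A: at 8.125% the monthly rate is 0.0067708, so the payment is 24,500 × 0.0067708 / (1 − 1.0067708^−300) = $191.13.
Total interest on Option A = 300 × $191.13 − $24,500 = $32,839.00.
Option B: monthly rate = 4.8%/12 = 0.0040000; payment = 24,500 × 0.0040000 / (1 − (1+0.0040000)^−180) = $191.20.
Total interest on Option B = 180 × $191.20 − $24,500 = $9,916.00.
Option B is lower by $22,923.00.

Option B by $22,920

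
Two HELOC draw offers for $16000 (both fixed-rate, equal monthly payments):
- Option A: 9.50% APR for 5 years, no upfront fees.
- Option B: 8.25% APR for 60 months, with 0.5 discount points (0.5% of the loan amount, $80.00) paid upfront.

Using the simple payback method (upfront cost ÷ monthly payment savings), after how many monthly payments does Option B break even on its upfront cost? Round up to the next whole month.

9 months

Option A: at 9.50% the monthly rate is 0.0079167, so the payment is 16,000 × 0.0079167 / (1 − 1.0079167^−60) = $336.03.
Option B: monthly rate = 8.25%/12 = 0.0068750; payment = 16,000 × 0.0068750 / (1 − (1+0.0068750)^−60) = $326.34.
Monthly savings = $336.03 − $326.34 = $9.69.
Break-even = $80.00 / $9.69 = 8.26 → 9 months.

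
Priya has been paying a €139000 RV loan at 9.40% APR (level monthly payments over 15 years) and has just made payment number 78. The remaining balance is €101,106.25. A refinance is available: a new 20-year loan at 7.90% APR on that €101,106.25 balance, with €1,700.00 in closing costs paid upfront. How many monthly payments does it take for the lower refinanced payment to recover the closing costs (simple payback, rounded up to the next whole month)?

Current payment = 139,000 × 9.4%/12 / (1 − (1+0.0078333)^−180) = €1,443.10.
Refinanced payment = 101,106.25 × 0.0065833 / (1 − (1+0.0065833)^−240) = €839.41.
Monthly savings = €1,443.10 − €839.41 = €603.69.
Break-even = €1,700.00 / €603.69 = 2.82 → 3 months.

3 months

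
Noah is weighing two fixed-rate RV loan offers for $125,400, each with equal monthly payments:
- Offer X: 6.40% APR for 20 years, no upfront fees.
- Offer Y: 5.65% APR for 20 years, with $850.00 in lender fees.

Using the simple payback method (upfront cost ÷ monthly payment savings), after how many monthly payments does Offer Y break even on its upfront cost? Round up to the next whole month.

Offer X: at 6.40% the monthly rate is 0.0053333, so the payment is 125,400 × 0.0053333 / (1 − 1.0053333^−240) = $927.58.
Offer Y: at 5.65% the monthly rate is 0.0047083, so the payment is 125,400 × 0.0047083 / (1 − 1.0047083^−240) = $873.27.
Monthly savings = $927.58 − $873.27 = $54.31.
Break-even = $850.00 / $54.31 = 15.65 → 16 months.

16 months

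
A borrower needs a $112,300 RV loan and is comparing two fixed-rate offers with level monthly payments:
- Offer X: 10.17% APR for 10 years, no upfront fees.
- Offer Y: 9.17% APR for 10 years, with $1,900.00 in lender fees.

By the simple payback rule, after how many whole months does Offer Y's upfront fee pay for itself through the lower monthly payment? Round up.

31 months

Offer X: at 10.17% the monthly rate is 0.0084750, so the payment is 112,300 × 0.0084750 / (1 − 1.0084750^−120) = $1,494.64.
Offer Y: at 9.17% the monthly rate is 0.0076417, so the payment is 112,300 × 0.0076417 / (1 − 1.0076417^−120) = $1,432.92.
Monthly savings = $1,494.64 − $1,432.92 = $61.72.
Break-even = $1,900.00 / $61.72 = 30.78 → 31 months.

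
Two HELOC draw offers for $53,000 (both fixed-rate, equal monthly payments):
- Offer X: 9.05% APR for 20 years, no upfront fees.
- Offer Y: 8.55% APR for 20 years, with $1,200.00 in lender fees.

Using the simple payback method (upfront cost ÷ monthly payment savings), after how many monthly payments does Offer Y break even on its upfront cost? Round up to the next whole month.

Offer X: at 9.05% the monthly rate is 0.0075417, so the payment is 53,000 × 0.0075417 / (1 − 1.0075417^−240) = $478.56.
Offer Y: at 8.55% the monthly rate is 0.0071250, so the payment is 53,000 × 0.0071250 / (1 − 1.0071250^−240) = $461.62.
Monthly savings = $478.56 − $461.62 = $16.94.
Break-even = $1,200.00 / $16.94 = 70.84 → 71 months.

71 months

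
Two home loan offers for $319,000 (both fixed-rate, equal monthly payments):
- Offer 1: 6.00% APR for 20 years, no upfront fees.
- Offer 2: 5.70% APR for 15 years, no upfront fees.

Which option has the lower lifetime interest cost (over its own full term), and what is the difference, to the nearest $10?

Offer 1: monthly rate = 6%/12 = 0.0050000; payment = 319,000 × 0.0050000 / (1 − (1+0.0050000)^−240) = $2,285.42.
Total interest on Offer 1 = 240 × $2,285.42 − $319,000 = $229,500.80.
Offer 2: at 5.70% the monthly rate is 0.0047500, so the payment is 319,000 × 0.0047500 / (1 − 1.0047500^−180) = $2,640.48.
Total interest on Offer 2 = 180 × $2,640.48 − $319,000 = $156,286.40.
Offer 2 is lower by $73,214.40.

Offer 2 by $73,210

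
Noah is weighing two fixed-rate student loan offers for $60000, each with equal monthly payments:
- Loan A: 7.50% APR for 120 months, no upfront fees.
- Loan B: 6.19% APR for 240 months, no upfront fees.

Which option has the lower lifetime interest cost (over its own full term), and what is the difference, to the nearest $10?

Loan A: monthly rate = 7.5%/12 = 0.0062500; payment = 60,000 × 0.0062500 / (1 − (1+0.0062500)^−120) = $712.21.
Total interest on Loan A = 120 × $712.21 − $60,000 = $25,465.20.
Loan B: monthly rate = 6.19%/12 = 0.0051583; payment = 60,000 × 0.0051583 / (1 − (1+0.0051583)^−240) = $436.46.
Total interest on Loan B = 240 × $436.46 − $60,000 = $44,750.40.
Loan A is lower by $19,285.20.

Loan A by $19,290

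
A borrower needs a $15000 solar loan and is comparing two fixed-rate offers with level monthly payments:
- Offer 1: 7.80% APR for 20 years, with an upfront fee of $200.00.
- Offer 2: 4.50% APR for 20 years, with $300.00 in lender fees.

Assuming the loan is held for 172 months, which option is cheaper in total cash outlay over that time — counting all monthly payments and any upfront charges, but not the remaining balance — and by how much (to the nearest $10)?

Offer 2 by $4,840

Offer 1: at 7.80% the monthly rate is 0.0065000, so the payment is 15,000 × 0.0065000 / (1 − 1.0065000^−240) = $123.61.
Offer 2: at 4.50% the monthly rate is 0.0037500, so the payment is 15,000 × 0.0037500 / (1 − 1.0037500^−240) = $94.90.
Over 172 months: Offer 1 costs 172 × $123.61 + $200.00 = $21,460.92; Offer 2 costs 172 × $94.90 + $300.00 = $16,622.80.
Offer 2 is cheaper by $21,460.92 − $16,622.80 = $4,838.12.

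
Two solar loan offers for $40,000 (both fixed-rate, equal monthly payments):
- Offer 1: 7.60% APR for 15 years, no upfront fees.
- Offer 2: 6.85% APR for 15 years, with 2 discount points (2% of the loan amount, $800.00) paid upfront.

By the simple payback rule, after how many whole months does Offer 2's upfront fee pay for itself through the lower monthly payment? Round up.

48 months

Offer 1: at 7.60% the monthly rate is 0.0063333, so the payment is 40,000 × 0.0063333 / (1 − 1.0063333^−180) = $373.08.
Offer 2: monthly rate = 6.85%/12 = 0.0057083; payment = 40,000 × 0.0057083 / (1 − (1+0.0057083)^−180) = $356.19.
Monthly savings = $373.08 − $356.19 = $16.89.
Break-even = $800.00 / $16.89 = 47.37 → 48 months.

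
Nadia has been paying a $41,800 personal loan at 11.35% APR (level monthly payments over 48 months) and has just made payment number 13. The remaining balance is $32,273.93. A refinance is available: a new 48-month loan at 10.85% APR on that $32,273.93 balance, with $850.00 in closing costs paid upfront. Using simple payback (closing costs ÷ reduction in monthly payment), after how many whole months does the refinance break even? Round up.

4 months

Current payment = 41,800 × 11.35%/12 / (1 − (1+0.0094583)^−48) = $1,087.46.
Refinanced payment = 32,273.93 × 0.0090417 / (1 − (1+0.0090417)^−48) = $831.79.
Monthly savings = $1,087.46 − $831.79 = $255.67.
Break-even = $850.00 / $255.67 = 3.32 → 4 months.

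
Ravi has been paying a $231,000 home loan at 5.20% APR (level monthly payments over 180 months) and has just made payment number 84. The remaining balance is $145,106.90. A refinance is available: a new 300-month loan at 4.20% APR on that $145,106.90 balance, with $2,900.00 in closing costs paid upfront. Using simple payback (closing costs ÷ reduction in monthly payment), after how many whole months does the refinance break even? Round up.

Current payment = 231,000 × 5.2%/12 / (1 − (1+0.0043333)^−180) = $1,850.89.
Refinanced payment = 145,106.90 × 0.0035000 / (1 − (1+0.0035000)^−300) = $782.04.
Monthly savings = $1,850.89 − $782.04 = $1,068.85.
Break-even = $2,900.00 / $1,068.85 = 2.71 → 3 months.

3 months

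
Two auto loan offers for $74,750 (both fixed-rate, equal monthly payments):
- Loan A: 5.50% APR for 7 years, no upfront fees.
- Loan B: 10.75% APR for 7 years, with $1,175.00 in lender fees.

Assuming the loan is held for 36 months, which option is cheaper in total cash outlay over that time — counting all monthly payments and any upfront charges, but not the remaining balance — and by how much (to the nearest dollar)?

Loan A: at 5.50% the monthly rate is 0.0045833, so the payment is 74,750 × 0.0045833 / (1 − 1.0045833^−84) = $1,074.16.
Loan B: monthly rate = 10.75%/12 = 0.0089583; payment = 74,750 × 0.0089583 / (1 − (1+0.0089583)^−84) = $1,270.10.
Over 36 months: Loan A costs 36 × $1,074.16 = $38,669.76; Loan B costs 36 × $1,270.10 + $1,175.00 = $46,898.60.
Loan A is cheaper by $46,898.60 − $38,669.76 = $8,228.84.

Loan A by $8,229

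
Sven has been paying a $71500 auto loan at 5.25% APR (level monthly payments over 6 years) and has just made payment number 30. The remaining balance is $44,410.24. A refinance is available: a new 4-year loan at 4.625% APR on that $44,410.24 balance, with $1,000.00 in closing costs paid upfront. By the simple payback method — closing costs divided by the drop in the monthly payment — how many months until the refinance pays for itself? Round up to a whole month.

Current payment = 71,500 × 5.25%/12 / (1 − (1+0.0043750)^−72) = $1,159.81.
Refinanced payment = 44,410.24 × 0.0038542 / (1 − (1+0.0038542)^−48) = $1,015.21.
Monthly savings = $1,159.81 − $1,015.21 = $144.60.
Break-even = $1,000.00 / $144.60 = 6.92 → 7 months.

7 months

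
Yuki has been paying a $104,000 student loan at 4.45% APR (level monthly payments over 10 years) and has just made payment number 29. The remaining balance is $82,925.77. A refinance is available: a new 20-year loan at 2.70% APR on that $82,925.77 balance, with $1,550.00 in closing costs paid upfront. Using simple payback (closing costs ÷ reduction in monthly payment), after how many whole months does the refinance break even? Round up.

3 months

Current payment = 104,000 × 4.45%/12 / (1 − (1+0.0037083)^−120) = $1,075.33.
Refinanced payment = 82,925.77 × 0.0022500 / (1 − (1+0.0022500)^−240) = $447.55.
Monthly savings = $1,075.33 − $447.55 = $627.78.
Break-even = $1,550.00 / $627.78 = 2.47 → 3 months.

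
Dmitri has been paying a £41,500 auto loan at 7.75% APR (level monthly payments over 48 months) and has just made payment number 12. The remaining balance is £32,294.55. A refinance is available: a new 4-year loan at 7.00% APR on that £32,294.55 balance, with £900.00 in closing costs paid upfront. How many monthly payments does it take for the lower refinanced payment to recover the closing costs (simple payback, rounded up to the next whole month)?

Current payment = 41,500 × 7.75%/12 / (1 − (1+0.0064583)^−48) = £1,008.27.
Refinanced payment = 32,294.55 × 0.0058333 / (1 − (1+0.0058333)^−48) = £773.33.
Monthly savings = £1,008.27 − £773.33 = £234.94.
Break-even = £900.00 / £234.94 = 3.83 → 4 months.

4 months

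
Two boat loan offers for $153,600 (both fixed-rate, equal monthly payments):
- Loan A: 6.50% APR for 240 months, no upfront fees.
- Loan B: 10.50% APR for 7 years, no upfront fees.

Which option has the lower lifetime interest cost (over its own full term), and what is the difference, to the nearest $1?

Loan B by $57,305

Loan A: at 6.50% the monthly rate is 0.0054167, so the payment is 153,600 × 0.0054167 / (1 − 1.0054167^−240) = $1,145.20.
Total interest on Loan A = 240 × $1,145.20 − $153,600 = $121,248.00.
Loan B: monthly rate = 10.5%/12 = 0.0087500; payment = 153,600 × 0.0087500 / (1 − (1+0.0087500)^−84) = $2,589.80.
Total interest on Loan B = 84 × $2,589.80 − $153,600 = $63,943.20.
Loan B is lower by $57,304.80.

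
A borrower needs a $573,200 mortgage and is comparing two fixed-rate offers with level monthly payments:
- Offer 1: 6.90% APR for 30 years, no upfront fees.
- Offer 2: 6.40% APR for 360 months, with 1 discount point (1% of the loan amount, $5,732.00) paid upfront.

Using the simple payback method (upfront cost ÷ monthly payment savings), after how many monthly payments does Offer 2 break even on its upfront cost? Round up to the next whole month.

Offer 1: monthly rate = 6.9%/12 = 0.0057500; payment = 573,200 × 0.0057500 / (1 − (1+0.0057500)^−360) = $3,775.10.
Offer 2: monthly rate = 6.4%/12 = 0.0053333; payment = 573,200 × 0.0053333 / (1 − (1+0.0053333)^−360) = $3,585.40.
Monthly savings = $3,775.10 − $3,585.40 = $189.70.
Break-even = $5,732.00 / $189.70 = 30.22 → 31 months.

31 months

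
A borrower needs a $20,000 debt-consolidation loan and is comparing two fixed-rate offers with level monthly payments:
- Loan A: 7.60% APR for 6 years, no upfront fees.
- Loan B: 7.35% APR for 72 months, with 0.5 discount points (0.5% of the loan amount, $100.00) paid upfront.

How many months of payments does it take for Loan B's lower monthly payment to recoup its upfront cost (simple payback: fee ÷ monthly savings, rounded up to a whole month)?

42 months

Loan A: at 7.60% the monthly rate is 0.0063333, so the payment is 20,000 × 0.0063333 / (1 − 1.0063333^−72) = $346.77.
Loan B: monthly rate = 7.35%/12 = 0.0061250; payment = 20,000 × 0.0061250 / (1 − (1+0.0061250)^−72) = $344.35.
Monthly savings = $346.77 − $344.35 = $2.42.
Break-even = $100.00 / $2.42 = 41.32 → 42 months.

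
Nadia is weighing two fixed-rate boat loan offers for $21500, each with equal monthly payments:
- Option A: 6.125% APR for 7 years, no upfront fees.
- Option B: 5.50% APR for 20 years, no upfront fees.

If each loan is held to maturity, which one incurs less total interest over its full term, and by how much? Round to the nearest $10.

Option A by $9,000

Option A: at 6.125% the monthly rate is 0.0051042, so the payment is 21,500 × 0.0051042 / (1 − 1.0051042^−84) = $315.37.
Total interest on Option A = 84 × $315.37 − $21,500 = $4,991.08.
Option B: at 5.50% the monthly rate is 0.0045833, so the payment is 21,500 × 0.0045833 / (1 − 1.0045833^−240) = $147.90.
Total interest on Option B = 240 × $147.90 − $21,500 = $13,996.00.
Option A is lower by $9,004.92.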